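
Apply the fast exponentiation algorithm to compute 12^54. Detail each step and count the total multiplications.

Computing 12^54 by squaring (build up from 12^1; each line after the first costs one multiplication):

12^1 = 12
12^2 = (12^1)^2 = 12^2 = 144
12^3 = 12 * 12^2 = 12 * 144 = 1728
12^6 = (12^3)^2 = 1728^2 = 2985984
12^12 = (12^6)^2 = 2985984^2 = 8916100448256
12^13 = 12 * 12^12 = 12 * 8916100448256 = 106993205379072
12^26 = (12^13)^2 = 106993205379072^2 = 11447545997288281555215581184
12^27 = 12 * 12^26 = 12 * 11447545997288281555215581184 = 137370551967459378662586974208
12^54 = (12^27)^2 = 137370551967459378662586974208^2 = 18870668547844457769972080826950345531368943638112857227264

Result: 18870668547844457769972080826950345531368943638112857227264
Multiplications needed: 8 (8 lines after 12^1)

12^54 = 18870668547844457769972080826950345531368943638112857227264. Using exponentiation by squaring, this requires 8 multiplications. The key idea: if the exponent is even, square the half-power; if odd, multiply by the base once.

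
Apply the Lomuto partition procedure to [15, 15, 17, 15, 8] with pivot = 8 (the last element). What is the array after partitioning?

Lomuto partition with pivot = 8:

Initial array: [15, 15, 17, 15, 8]

arr[0]=15 > 8: no swap
arr[1]=15 > 8: no swap
arr[2]=17 > 8: no swap
arr[3]=15 > 8: no swap

Place pivot at position 0: [8, 15, 17, 15, 15]
Pivot position: 0

After partitioning with pivot 8, the array becomes [8, 15, 17, 15, 15]. The pivot is placed at index 0. All elements to the left of the pivot are <= 8, and all elements to the right are > 8.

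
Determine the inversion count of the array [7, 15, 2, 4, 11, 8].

Finding inversions in [7, 15, 2, 4, 11, 8]:

(0, 2): arr[0]=7 > arr[2]=2
(0, 3): arr[0]=7 > arr[3]=4
(1, 2): arr[1]=15 > arr[2]=2
(1, 3): arr[1]=15 > arr[3]=4
(1, 4): arr[1]=15 > arr[4]=11
(1, 5): arr[1]=15 > arr[5]=8
(4, 5): arr[4]=11 > arr[5]=8

Total inversions: 7

The array has 7 inversion(s): (0,2), (0,3), (1,2), (1,3), (1,4), (1,5), (4,5). Each pair (i,j) satisfies i < j and arr[i] > arr[j].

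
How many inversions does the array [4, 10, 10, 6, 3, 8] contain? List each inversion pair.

Finding inversions in [4, 10, 10, 6, 3, 8]:

(0, 4): arr[0]=4 > arr[4]=3
(1, 3): arr[1]=10 > arr[3]=6
(1, 4): arr[1]=10 > arr[4]=3
(1, 5): arr[1]=10 > arr[5]=8
(2, 3): arr[2]=10 > arr[3]=6
(2, 4): arr[2]=10 > arr[4]=3
(2, 5): arr[2]=10 > arr[5]=8
(3, 4): arr[3]=6 > arr[4]=3

Total inversions: 8

The array has 8 inversion(s): (0,4), (1,3), (1,4), (1,5), (2,3), (2,4), (2,5), (3,4). Each pair (i,j) satisfies i < j and arr[i] > arr[j].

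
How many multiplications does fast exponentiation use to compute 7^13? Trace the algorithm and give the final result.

Computing 7^13 by squaring (build up from 7^1; each line after the first costs one multiplication):

7^1 = 7
7^2 = (7^1)^2 = 7^2 = 49
7^3 = 7 * 7^2 = 7 * 49 = 343
7^6 = (7^3)^2 = 343^2 = 117649
7^12 = (7^6)^2 = 117649^2 = 13841287201
7^13 = 7 * 7^12 = 7 * 13841287201 = 96889010407

Result: 96889010407
Multiplications needed: 5 (5 lines after 7^1)

7^13 = 96889010407. Using exponentiation by squaring, this requires 5 multiplications. The key idea: if the exponent is even, square the half-power; if odd, multiply by the base once.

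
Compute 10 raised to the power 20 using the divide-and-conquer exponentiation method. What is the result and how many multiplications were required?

Computing 10^20 by squaring (build up from 10^1; each line after the first costs one multiplication):

10^1 = 10
10^2 = (10^1)^2 = 10^2 = 100
10^4 = (10^2)^2 = 100^2 = 10000
10^5 = 10 * 10^4 = 10 * 10000 = 100000
10^10 = (10^5)^2 = 100000^2 = 10000000000
10^20 = (10^10)^2 = 10000000000^2 = 100000000000000000000

Result: 100000000000000000000
Multiplications needed: 5 (5 lines after 10^1)

10^20 = 100000000000000000000. Using exponentiation by squaring, this requires 5 multiplications. The key idea: if the exponent is even, square the half-power; if odd, multiply by the base once.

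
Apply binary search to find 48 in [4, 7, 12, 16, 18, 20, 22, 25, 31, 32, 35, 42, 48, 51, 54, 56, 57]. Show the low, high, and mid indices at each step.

Binary search for 48 in [4, 7, 12, 16, 18, 20, 22, 25, 31, 32, 35, 42, 48, 51, 54, 56, 57]:

lo=0, hi=16, mid=8, arr[mid]=31 -> 31 < 48, search right half
lo=9, hi=16, mid=12, arr[mid]=48 -> Found target at index 12!

Binary search finds 48 at index 12 after 2 comparisons. The search repeatedly halves the search space by comparing with the middle element.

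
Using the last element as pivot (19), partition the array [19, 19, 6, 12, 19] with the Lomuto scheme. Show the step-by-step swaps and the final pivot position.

Lomuto partition with pivot = 19:

Initial array: [19, 19, 6, 12, 19]

arr[0]=19 <= 19: swap with position 0, array becomes [19, 19, 6, 12, 19]
arr[1]=19 <= 19: swap with position 1, array becomes [19, 19, 6, 12, 19]
arr[2]=6 <= 19: swap with position 2, array becomes [19, 19, 6, 12, 19]
arr[3]=12 <= 19: swap with position 3, array becomes [19, 19, 6, 12, 19]

Place pivot at position 4: [19, 19, 6, 12, 19]
Pivot position: 4

After partitioning with pivot 19, the array becomes [19, 19, 6, 12, 19]. The pivot is placed at index 4. All elements to the left of the pivot are <= 19, and all elements to the right are > 19.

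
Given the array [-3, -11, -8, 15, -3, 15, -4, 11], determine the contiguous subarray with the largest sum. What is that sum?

Using Kadane's algorithm on [-3, -11, -8, 15, -3, 15, -4, 11]:

Scanning through the array:
Position 1 (value -11): max_ending_here = -11, max_so_far = -3
Position 2 (value -8): max_ending_here = -8, max_so_far = -3
Position 3 (value 15): max_ending_here = 15, max_so_far = 15
Position 4 (value -3): max_ending_here = 12, max_so_far = 15
Position 5 (value 15): max_ending_here = 27, max_so_far = 27
Position 6 (value -4): max_ending_here = 23, max_so_far = 27
Position 7 (value 11): max_ending_here = 34, max_so_far = 34

Maximum subarray: [15, -3, 15, -4, 11]
Maximum sum: 34

The maximum subarray is [15, -3, 15, -4, 11] with sum 34. This subarray runs from index 3 to index 7.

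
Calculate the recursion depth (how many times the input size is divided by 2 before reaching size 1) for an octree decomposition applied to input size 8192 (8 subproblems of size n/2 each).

For divide and conquer with division factor 2:

Problem sizes at each level:
Level 0: 8192
Level 1: 4096
Level 2: 2048
Level 3: 1024
Level 4: 512
Level 5: 256
Level 6: 128
Level 7: 64
Level 8: 32
Level 9: 16
Level 10: 8
Level 11: 4
Level 12: 2
Level 13: 1

The root is level 0 and the size-1 base case is level 13 (the tree spans levels 0 through 13, i.e. 14 levels counting the root), so the depth is the number of divisions: log_2(8192) = 13

The recursion tree depth is log_2(8192) = 13. At each level, the problem size is divided by 2, so it takes 13 divisions to reduce to a base case of size 1. The algorithm makes 8 recursive calls at each level.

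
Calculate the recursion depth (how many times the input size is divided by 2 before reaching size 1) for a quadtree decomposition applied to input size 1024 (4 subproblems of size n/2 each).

For divide and conquer with division factor 2:

Problem sizes at each level:
Level 0: 1024
Level 1: 512
Level 2: 256
Level 3: 128
Level 4: 64
Level 5: 32
Level 6: 16
Level 7: 8
Level 8: 4
Level 9: 2
Level 10: 1

The root is level 0 and the size-1 base case is level 10 (the tree spans levels 0 through 10, i.e. 11 levels counting the root), so the depth is the number of divisions: log_2(1024) = 10

The recursion tree depth is log_2(1024) = 10. At each level, the problem size is divided by 2, so it takes 10 divisions to reduce to a base case of size 1. The algorithm makes 4 recursive calls at each level.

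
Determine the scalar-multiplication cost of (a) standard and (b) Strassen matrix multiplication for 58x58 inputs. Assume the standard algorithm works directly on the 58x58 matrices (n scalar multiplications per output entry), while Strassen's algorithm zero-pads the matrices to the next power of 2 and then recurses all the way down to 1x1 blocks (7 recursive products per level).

Matrix multiplication for 58x58 matrices:

Strassen's algorithm requires power-of-2 dimensions. Pad 58x58 to 64x64 (next power of 2).

Standard algorithm: 58^3 = 195112 multiplications
Strassen's algorithm: 7^(log2(64)) = 7^6 = 117649 multiplications
Savings: 195112 - 117649 = 77463 multiplications

Standard: 195112 multiplications (58^3). Strassen: 117649 multiplications (7^6, after padding to 64x64). Strassen reduces 8 recursive multiplications to 7 at each level.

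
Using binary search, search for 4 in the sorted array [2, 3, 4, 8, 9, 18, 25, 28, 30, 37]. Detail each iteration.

Binary search for 4 in [2, 3, 4, 8, 9, 18, 25, 28, 30, 37]:

lo=0, hi=9, mid=4, arr[mid]=9 -> 9 > 4, search left half
lo=0, hi=3, mid=1, arr[mid]=3 -> 3 < 4, search right half
lo=2, hi=3, mid=2, arr[mid]=4 -> Found target at index 2!

Binary search finds 4 at index 2 after 3 comparisons. The search repeatedly halves the search space by comparing with the middle element.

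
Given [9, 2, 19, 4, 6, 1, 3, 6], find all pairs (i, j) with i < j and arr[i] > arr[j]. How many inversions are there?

Finding inversions in [9, 2, 19, 4, 6, 1, 3, 6]:

(0, 1): arr[0]=9 > arr[1]=2
(0, 3): arr[0]=9 > arr[3]=4
(0, 4): arr[0]=9 > arr[4]=6
(0, 5): arr[0]=9 > arr[5]=1
(0, 6): arr[0]=9 > arr[6]=3
(0, 7): arr[0]=9 > arr[7]=6
(1, 5): arr[1]=2 > arr[5]=1
(2, 3): arr[2]=19 > arr[3]=4
(2, 4): arr[2]=19 > arr[4]=6
(2, 5): arr[2]=19 > arr[5]=1
(2, 6): arr[2]=19 > arr[6]=3
(2, 7): arr[2]=19 > arr[7]=6
(3, 5): arr[3]=4 > arr[5]=1
(3, 6): arr[3]=4 > arr[6]=3
(4, 5): arr[4]=6 > arr[5]=1
(4, 6): arr[4]=6 > arr[6]=3

Total inversions: 16

The array has 16 inversion(s): (0,1), (0,3), (0,4), (0,5), (0,6), (0,7), (1,5), (2,3), (2,4), (2,5), (2,6), (2,7), (3,5), (3,6), (4,5), (4,6). Each pair (i,j) satisfies i < j and arr[i] > arr[j].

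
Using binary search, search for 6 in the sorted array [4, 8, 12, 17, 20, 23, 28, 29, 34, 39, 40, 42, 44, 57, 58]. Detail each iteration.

Binary search for 6 in [4, 8, 12, 17, 20, 23, 28, 29, 34, 39, 40, 42, 44, 57, 58]:

lo=0, hi=14, mid=7, arr[mid]=29 -> 29 > 6, search left half
lo=0, hi=6, mid=3, arr[mid]=17 -> 17 > 6, search left half
lo=0, hi=2, mid=1, arr[mid]=8 -> 8 > 6, search left half
lo=0, hi=0, mid=0, arr[mid]=4 -> 4 < 6, search right half
lo=1 > hi=0, target 6 not found

Binary search determines that 6 is not in the array after 4 comparisons. The search space was exhausted without finding the target.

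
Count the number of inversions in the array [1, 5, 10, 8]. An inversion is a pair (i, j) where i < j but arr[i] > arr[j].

Finding inversions in [1, 5, 10, 8]:

(2, 3): arr[2]=10 > arr[3]=8

Total inversions: 1

The array has 1 inversion(s): (2,3). Each pair (i,j) satisfies i < j and arr[i] > arr[j].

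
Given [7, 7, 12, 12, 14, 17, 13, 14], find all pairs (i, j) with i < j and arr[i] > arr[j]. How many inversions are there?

Finding inversions in [7, 7, 12, 12, 14, 17, 13, 14]:

(4, 6): arr[4]=14 > arr[6]=13
(5, 6): arr[5]=17 > arr[6]=13
(5, 7): arr[5]=17 > arr[7]=14

Total inversions: 3

The array has 3 inversion(s): (4,6), (5,6), (5,7). Each pair (i,j) satisfies i < j and arr[i] > arr[j].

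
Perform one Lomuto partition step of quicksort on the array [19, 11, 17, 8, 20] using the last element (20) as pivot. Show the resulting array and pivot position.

Lomuto partition with pivot = 20:

Initial array: [19, 11, 17, 8, 20]

arr[0]=19 <= 20: swap with position 0, array becomes [19, 11, 17, 8, 20]
arr[1]=11 <= 20: swap with position 1, array becomes [19, 11, 17, 8, 20]
arr[2]=17 <= 20: swap with position 2, array becomes [19, 11, 17, 8, 20]
arr[3]=8 <= 20: swap with position 3, array becomes [19, 11, 17, 8, 20]

Place pivot at position 4: [19, 11, 17, 8, 20]
Pivot position: 4

After partitioning with pivot 20, the array becomes [19, 11, 17, 8, 20]. The pivot is placed at index 4. All elements to the left of the pivot are <= 20, and all elements to the right are > 20.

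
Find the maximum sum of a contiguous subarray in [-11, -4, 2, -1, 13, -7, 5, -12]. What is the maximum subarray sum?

Using Kadane's algorithm on [-11, -4, 2, -1, 13, -7, 5, -12]:

Scanning through the array:
Position 1 (value -4): max_ending_here = -4, max_so_far = -4
Position 2 (value 2): max_ending_here = 2, max_so_far = 2
Position 3 (value -1): max_ending_here = 1, max_so_far = 2
Position 4 (value 13): max_ending_here = 14, max_so_far = 14
Position 5 (value -7): max_ending_here = 7, max_so_far = 14
Position 6 (value 5): max_ending_here = 12, max_so_far = 14
Position 7 (value -12): max_ending_here = 0, max_so_far = 14

Maximum subarray: [2, -1, 13]
Maximum sum: 14

The maximum subarray is [2, -1, 13] with sum 14. This subarray runs from index 2 to index 4.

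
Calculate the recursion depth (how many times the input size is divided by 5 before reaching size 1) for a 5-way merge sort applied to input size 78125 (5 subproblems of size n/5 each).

For divide and conquer with division factor 5:

Problem sizes at each level:
Level 0: 78125
Level 1: 15625
Level 2: 3125
Level 3: 625
Level 4: 125
Level 5: 25
Level 6: 5
Level 7: 1

The root is level 0 and the size-1 base case is level 7 (the tree spans levels 0 through 7, i.e. 8 levels counting the root), so the depth is the number of divisions: log_5(78125) = 7

The recursion tree depth is log_5(78125) = 7. At each level, the problem size is divided by 5, so it takes 7 divisions to reduce to a base case of size 1. The algorithm makes 5 recursive calls at each level.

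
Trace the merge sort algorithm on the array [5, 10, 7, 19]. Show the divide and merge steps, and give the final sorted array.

Merge sort trace:

Split: [5, 10, 7, 19] -> [5, 10] and [7, 19]
  Split: [5, 10] -> [5] and [10]
  Merge: [5] + [10] -> [5, 10]
  Split: [7, 19] -> [7] and [19]
  Merge: [7] + [19] -> [7, 19]
Merge: [5, 10] + [7, 19] -> [5, 7, 10, 19]

Final sorted array: [5, 7, 10, 19]

The merge sort proceeds by recursively splitting the array and merging sorted halves.
After all merges, the sorted array is [5, 7, 10, 19].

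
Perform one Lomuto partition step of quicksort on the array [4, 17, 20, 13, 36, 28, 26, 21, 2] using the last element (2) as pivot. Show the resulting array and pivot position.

Lomuto partition with pivot = 2:

Initial array: [4, 17, 20, 13, 36, 28, 26, 21, 2]

arr[0]=4 > 2: no swap
arr[1]=17 > 2: no swap
arr[2]=20 > 2: no swap
arr[3]=13 > 2: no swap
arr[4]=36 > 2: no swap
arr[5]=28 > 2: no swap
arr[6]=26 > 2: no swap
arr[7]=21 > 2: no swap

Place pivot at position 0: [2, 17, 20, 13, 36, 28, 26, 21, 4]
Pivot position: 0

After partitioning with pivot 2, the array becomes [2, 17, 20, 13, 36, 28, 26, 21, 4]. The pivot is placed at index 0. All elements to the left of the pivot are <= 2, and all elements to the right are > 2.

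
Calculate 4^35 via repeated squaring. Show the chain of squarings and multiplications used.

Computing 4^35 by squaring (build up from 4^1; each line after the first costs one multiplication):

4^1 = 4
4^2 = (4^1)^2 = 4^2 = 16
4^4 = (4^2)^2 = 16^2 = 256
4^8 = (4^4)^2 = 256^2 = 65536
4^16 = (4^8)^2 = 65536^2 = 4294967296
4^17 = 4 * 4^16 = 4 * 4294967296 = 17179869184
4^34 = (4^17)^2 = 17179869184^2 = 295147905179352825856
4^35 = 4 * 4^34 = 4 * 295147905179352825856 = 1180591620717411303424

Result: 1180591620717411303424
Multiplications needed: 7 (7 lines after 4^1)

4^35 = 1180591620717411303424. Using exponentiation by squaring, this requires 7 multiplications. The key idea: if the exponent is even, square the half-power; if odd, multiply by the base once.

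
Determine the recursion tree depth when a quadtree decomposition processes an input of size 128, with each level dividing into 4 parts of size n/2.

For divide and conquer with division factor 2:

Problem sizes at each level:
Level 0: 128
Level 1: 64
Level 2: 32
Level 3: 16
Level 4: 8
Level 5: 4
Level 6: 2
Level 7: 1

The root is level 0 and the size-1 base case is level 7 (the tree spans levels 0 through 7, i.e. 8 levels counting the root), so the depth is the number of divisions: log_2(128) = 7

The recursion tree depth is log_2(128) = 7. At each level, the problem size is divided by 2, so it takes 7 divisions to reduce to a base case of size 1. The algorithm makes 4 recursive calls at each level.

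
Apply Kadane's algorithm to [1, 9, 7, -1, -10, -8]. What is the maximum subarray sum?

Using Kadane's algorithm on [1, 9, 7, -1, -10, -8]:

Scanning through the array:
Position 1 (value 9): max_ending_here = 10, max_so_far = 10
Position 2 (value 7): max_ending_here = 17, max_so_far = 17
Position 3 (value -1): max_ending_here = 16, max_so_far = 17
Position 4 (value -10): max_ending_here = 6, max_so_far = 17
Position 5 (value -8): max_ending_here = -2, max_so_far = 17

Maximum subarray: [1, 9, 7]
Maximum sum: 17

The maximum subarray is [1, 9, 7] with sum 17. This subarray runs from index 0 to index 2.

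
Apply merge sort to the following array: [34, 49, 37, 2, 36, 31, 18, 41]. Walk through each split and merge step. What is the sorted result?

Merge sort trace:

Split: [34, 49, 37, 2, 36, 31, 18, 41] -> [34, 49, 37, 2] and [36, 31, 18, 41]
  Split: [34, 49, 37, 2] -> [34, 49] and [37, 2]
    Split: [34, 49] -> [34] and [49]
    Merge: [34] + [49] -> [34, 49]
    Split: [37, 2] -> [37] and [2]
    Merge: [37] + [2] -> [2, 37]
  Merge: [34, 49] + [2, 37] -> [2, 34, 37, 49]
  Split: [36, 31, 18, 41] -> [36, 31] and [18, 41]
    Split: [36, 31] -> [36] and [31]
    Merge: [36] + [31] -> [31, 36]
    Split: [18, 41] -> [18] and [41]
    Merge: [18] + [41] -> [18, 41]
  Merge: [31, 36] + [18, 41] -> [18, 31, 36, 41]
Merge: [2, 34, 37, 49] + [18, 31, 36, 41] -> [2, 18, 31, 34, 36, 37, 41, 49]

Final sorted array: [2, 18, 31, 34, 36, 37, 41, 49]

The merge sort proceeds by recursively splitting the array and merging sorted halves.
After all merges, the sorted array is [2, 18, 31, 34, 36, 37, 41, 49].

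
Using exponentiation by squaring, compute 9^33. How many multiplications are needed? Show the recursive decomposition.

Computing 9^33 by squaring (build up from 9^1; each line after the first costs one multiplication):

9^1 = 9
9^2 = (9^1)^2 = 9^2 = 81
9^4 = (9^2)^2 = 81^2 = 6561
9^8 = (9^4)^2 = 6561^2 = 43046721
9^16 = (9^8)^2 = 43046721^2 = 1853020188851841
9^32 = (9^16)^2 = 1853020188851841^2 = 3433683820292512484657849089281
9^33 = 9 * 9^32 = 9 * 3433683820292512484657849089281 = 30903154382632612361920641803529

Result: 30903154382632612361920641803529
Multiplications needed: 6 (6 lines after 9^1)

9^33 = 30903154382632612361920641803529. Using exponentiation by squaring, this requires 6 multiplications. The key idea: if the exponent is even, square the half-power; if odd, multiply by the base once.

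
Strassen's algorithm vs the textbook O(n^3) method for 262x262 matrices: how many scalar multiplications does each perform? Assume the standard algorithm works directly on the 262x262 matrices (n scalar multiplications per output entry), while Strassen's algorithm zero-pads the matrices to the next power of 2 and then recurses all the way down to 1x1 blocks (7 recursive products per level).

Matrix multiplication for 262x262 matrices:

Strassen's algorithm requires power-of-2 dimensions. Pad 262x262 to 512x512 (next power of 2).

Standard algorithm: 262^3 = 17984728 multiplications
Strassen's algorithm: 7^(log2(512)) = 7^9 = 40353607 multiplications
Difference: 17984728 - 40353607 = -22368879 (Strassen uses MORE here due to padding overhead — for small or just-over-power-of-2 n, padding can outweigh the per-level savings)

Standard: 17984728 multiplications (262^3). Strassen: 40353607 multiplications (7^9, after padding to 512x512). Strassen reduces 8 recursive multiplications to 7 at each level.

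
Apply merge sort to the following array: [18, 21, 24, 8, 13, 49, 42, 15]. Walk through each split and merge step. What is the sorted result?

Merge sort trace:

Split: [18, 21, 24, 8, 13, 49, 42, 15] -> [18, 21, 24, 8] and [13, 49, 42, 15]
  Split: [18, 21, 24, 8] -> [18, 21] and [24, 8]
    Split: [18, 21] -> [18] and [21]
    Merge: [18] + [21] -> [18, 21]
    Split: [24, 8] -> [24] and [8]
    Merge: [24] + [8] -> [8, 24]
  Merge: [18, 21] + [8, 24] -> [8, 18, 21, 24]
  Split: [13, 49, 42, 15] -> [13, 49] and [42, 15]
    Split: [13, 49] -> [13] and [49]
    Merge: [13] + [49] -> [13, 49]
    Split: [42, 15] -> [42] and [15]
    Merge: [42] + [15] -> [15, 42]
  Merge: [13, 49] + [15, 42] -> [13, 15, 42, 49]
Merge: [8, 18, 21, 24] + [13, 15, 42, 49] -> [8, 13, 15, 18, 21, 24, 42, 49]

Final sorted array: [8, 13, 15, 18, 21, 24, 42, 49]

The merge sort proceeds by recursively splitting the array and merging sorted halves.
After all merges, the sorted array is [8, 13, 15, 18, 21, 24, 42, 49].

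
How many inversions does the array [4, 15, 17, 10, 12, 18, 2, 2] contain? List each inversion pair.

Finding inversions in [4, 15, 17, 10, 12, 18, 2, 2]:

(0, 6): arr[0]=4 > arr[6]=2
(0, 7): arr[0]=4 > arr[7]=2
(1, 3): arr[1]=15 > arr[3]=10
(1, 4): arr[1]=15 > arr[4]=12
(1, 6): arr[1]=15 > arr[6]=2
(1, 7): arr[1]=15 > arr[7]=2
(2, 3): arr[2]=17 > arr[3]=10
(2, 4): arr[2]=17 > arr[4]=12
(2, 6): arr[2]=17 > arr[6]=2
(2, 7): arr[2]=17 > arr[7]=2
(3, 6): arr[3]=10 > arr[6]=2
(3, 7): arr[3]=10 > arr[7]=2
(4, 6): arr[4]=12 > arr[6]=2
(4, 7): arr[4]=12 > arr[7]=2
(5, 6): arr[5]=18 > arr[6]=2
(5, 7): arr[5]=18 > arr[7]=2

Total inversions: 16

The array has 16 inversion(s): (0,6), (0,7), (1,3), (1,4), (1,6), (1,7), (2,3), (2,4), (2,6), (2,7), (3,6), (3,7), (4,6), (4,7), (5,6), (5,7). Each pair (i,j) satisfies i < j and arr[i] > arr[j].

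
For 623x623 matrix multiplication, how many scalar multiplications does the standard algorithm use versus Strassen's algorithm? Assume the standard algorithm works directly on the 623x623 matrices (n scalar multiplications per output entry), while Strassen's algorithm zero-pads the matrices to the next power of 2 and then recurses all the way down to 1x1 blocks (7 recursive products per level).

Matrix multiplication for 623x623 matrices:

Strassen's algorithm requires power-of-2 dimensions. Pad 623x623 to 1024x1024 (next power of 2).

Standard algorithm: 623^3 = 241804367 multiplications
Strassen's algorithm: 7^(log2(1024)) = 7^10 = 282475249 multiplications
Difference: 241804367 - 282475249 = -40670882 (Strassen uses MORE here due to padding overhead — for small or just-over-power-of-2 n, padding can outweigh the per-level savings)

Standard: 241804367 multiplications (623^3). Strassen: 282475249 multiplications (7^10, after padding to 1024x1024). Strassen reduces 8 recursive multiplications to 7 at each level.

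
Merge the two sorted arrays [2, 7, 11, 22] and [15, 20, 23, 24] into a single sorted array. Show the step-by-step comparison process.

Merging process:

Compare 2 vs 15: take 2 from left. Merged: [2]
Compare 7 vs 15: take 7 from left. Merged: [2, 7]
Compare 11 vs 15: take 11 from left. Merged: [2, 7, 11]
Compare 22 vs 15: take 15 from right. Merged: [2, 7, 11, 15]
Compare 22 vs 20: take 20 from right. Merged: [2, 7, 11, 15, 20]
Compare 22 vs 23: take 22 from left. Merged: [2, 7, 11, 15, 20, 22]
Append remaining from right: [23, 24]. Merged: [2, 7, 11, 15, 20, 22, 23, 24]

Final merged array: [2, 7, 11, 15, 20, 22, 23, 24]
Total comparisons: 6

The merged array is [2, 7, 11, 15, 20, 22, 23, 24], requiring 6 comparisons. The merge step runs in O(n) time where n is the total number of elements.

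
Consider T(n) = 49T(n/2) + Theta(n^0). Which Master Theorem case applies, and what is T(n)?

Master Theorem for T(n) = 49T(n/2) + O(n^0):

a = 49, b = 2, c = 0
log_b(a) = log_2(49) = 5.6147

Case 1: c = 0 < log_2(49) = 5.6147
T(n) = O(n^(log_2 49))

For T(n) = 49T(n/2) + O(n^0): log_2(49) = 5.6147. This is Case 1 of the Master Theorem (c < log_b(a), work dominated by leaves), giving O(n^(log_2 49)).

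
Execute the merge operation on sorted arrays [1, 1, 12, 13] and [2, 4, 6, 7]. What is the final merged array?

Merging process:

Compare 1 vs 2: take 1 from left. Merged: [1]
Compare 1 vs 2: take 1 from left. Merged: [1, 1]
Compare 12 vs 2: take 2 from right. Merged: [1, 1, 2]
Compare 12 vs 4: take 4 from right. Merged: [1, 1, 2, 4]
Compare 12 vs 6: take 6 from right. Merged: [1, 1, 2, 4, 6]
Compare 12 vs 7: take 7 from right. Merged: [1, 1, 2, 4, 6, 7]
Append remaining from left: [12, 13]. Merged: [1, 1, 2, 4, 6, 7, 12, 13]

Final merged array: [1, 1, 2, 4, 6, 7, 12, 13]
Total comparisons: 6

The merged array is [1, 1, 2, 4, 6, 7, 12, 13], requiring 6 comparisons. The merge step runs in O(n) time where n is the total number of elements.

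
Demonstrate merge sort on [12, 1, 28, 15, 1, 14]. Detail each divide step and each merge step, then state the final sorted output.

Merge sort trace:

Split: [12, 1, 28, 15, 1, 14] -> [12, 1, 28] and [15, 1, 14]
  Split: [12, 1, 28] -> [12] and [1, 28]
    Split: [1, 28] -> [1] and [28]
    Merge: [1] + [28] -> [1, 28]
  Merge: [12] + [1, 28] -> [1, 12, 28]
  Split: [15, 1, 14] -> [15] and [1, 14]
    Split: [1, 14] -> [1] and [14]
    Merge: [1] + [14] -> [1, 14]
  Merge: [15] + [1, 14] -> [1, 14, 15]
Merge: [1, 12, 28] + [1, 14, 15] -> [1, 1, 12, 14, 15, 28]

Final sorted array: [1, 1, 12, 14, 15, 28]

The merge sort proceeds by recursively splitting the array and merging sorted halves.
After all merges, the sorted array is [1, 1, 12, 14, 15, 28].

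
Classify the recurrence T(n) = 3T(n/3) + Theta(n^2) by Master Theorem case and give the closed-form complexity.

Master Theorem for T(n) = 3T(n/3) + O(n^2):

a = 3, b = 3, c = 2
log_b(a) = log_3(3) = 1.0000

Case 3: c = 2 > log_3(3) = 1.0000
T(n) = O(n^2) = O(n^2)

For T(n) = 3T(n/3) + O(n^2): log_3(3) = 1.0000. This is Case 3 of the Master Theorem (c > log_b(a), work dominated by root), giving O(n^2).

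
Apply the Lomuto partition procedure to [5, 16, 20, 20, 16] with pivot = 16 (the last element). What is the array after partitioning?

Lomuto partition with pivot = 16:

Initial array: [5, 16, 20, 20, 16]

arr[0]=5 <= 16: swap with position 0, array becomes [5, 16, 20, 20, 16]
arr[1]=16 <= 16: swap with position 1, array becomes [5, 16, 20, 20, 16]
arr[2]=20 > 16: no swap
arr[3]=20 > 16: no swap

Place pivot at position 2: [5, 16, 16, 20, 20]
Pivot position: 2

After partitioning with pivot 16, the array becomes [5, 16, 16, 20, 20]. The pivot is placed at index 2. All elements to the left of the pivot are <= 16, and all elements to the right are > 16.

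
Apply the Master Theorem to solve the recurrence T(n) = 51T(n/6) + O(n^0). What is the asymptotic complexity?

Master Theorem for T(n) = 51T(n/6) + O(n^0):

a = 51, b = 6, c = 0
log_b(a) = log_6(51) = 2.1944

Case 1: c = 0 < log_6(51) = 2.1944
T(n) = O(n^(log_6 51))

For T(n) = 51T(n/6) + O(n^0): log_6(51) = 2.1944. This is Case 1 of the Master Theorem (c < log_b(a), work dominated by leaves), giving O(n^(log_6 51)).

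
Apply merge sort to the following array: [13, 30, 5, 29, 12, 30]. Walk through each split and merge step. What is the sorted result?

Merge sort trace:

Split: [13, 30, 5, 29, 12, 30] -> [13, 30, 5] and [29, 12, 30]
  Split: [13, 30, 5] -> [13] and [30, 5]
    Split: [30, 5] -> [30] and [5]
    Merge: [30] + [5] -> [5, 30]
  Merge: [13] + [5, 30] -> [5, 13, 30]
  Split: [29, 12, 30] -> [29] and [12, 30]
    Split: [12, 30] -> [12] and [30]
    Merge: [12] + [30] -> [12, 30]
  Merge: [29] + [12, 30] -> [12, 29, 30]
Merge: [5, 13, 30] + [12, 29, 30] -> [5, 12, 13, 29, 30, 30]

Final sorted array: [5, 12, 13, 29, 30, 30]

The merge sort proceeds by recursively splitting the array and merging sorted halves.
After all merges, the sorted array is [5, 12, 13, 29, 30, 30].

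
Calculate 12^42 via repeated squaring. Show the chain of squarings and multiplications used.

Computing 12^42 by squaring (build up from 12^1; each line after the first costs one multiplication):

12^1 = 12
12^2 = (12^1)^2 = 12^2 = 144
12^4 = (12^2)^2 = 144^2 = 20736
12^5 = 12 * 12^4 = 12 * 20736 = 248832
12^10 = (12^5)^2 = 248832^2 = 61917364224
12^20 = (12^10)^2 = 61917364224^2 = 3833759992447475122176
12^21 = 12 * 12^20 = 12 * 3833759992447475122176 = 46005119909369701466112
12^42 = (12^21)^2 = 46005119909369701466112^2 = 2116471057875484488839167999221661362284396544

Result: 2116471057875484488839167999221661362284396544
Multiplications needed: 7 (7 lines after 12^1)

12^42 = 2116471057875484488839167999221661362284396544. Using exponentiation by squaring, this requires 7 multiplications. The key idea: if the exponent is even, square the half-power; if odd, multiply by the base once.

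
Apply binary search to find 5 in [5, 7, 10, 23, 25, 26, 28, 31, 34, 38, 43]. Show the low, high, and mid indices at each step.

Binary search for 5 in [5, 7, 10, 23, 25, 26, 28, 31, 34, 38, 43]:

lo=0, hi=10, mid=5, arr[mid]=26 -> 26 > 5, search left half
lo=0, hi=4, mid=2, arr[mid]=10 -> 10 > 5, search left half
lo=0, hi=1, mid=0, arr[mid]=5 -> Found target at index 0!

Binary search finds 5 at index 0 after 3 comparisons. The search repeatedly halves the search space by comparing with the middle element.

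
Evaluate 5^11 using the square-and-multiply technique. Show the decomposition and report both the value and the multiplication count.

Computing 5^11 by squaring (build up from 5^1; each line after the first costs one multiplication):

5^1 = 5
5^2 = (5^1)^2 = 5^2 = 25
5^4 = (5^2)^2 = 25^2 = 625
5^5 = 5 * 5^4 = 5 * 625 = 3125
5^10 = (5^5)^2 = 3125^2 = 9765625
5^11 = 5 * 5^10 = 5 * 9765625 = 48828125

Result: 48828125
Multiplications needed: 5 (5 lines after 5^1)

5^11 = 48828125. Using exponentiation by squaring, this requires 5 multiplications. The key idea: if the exponent is even, square the half-power; if odd, multiply by the base once.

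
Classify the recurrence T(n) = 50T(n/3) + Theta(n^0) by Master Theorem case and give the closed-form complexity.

Master Theorem for T(n) = 50T(n/3) + O(n^0):

a = 50, b = 3, c = 0
log_b(a) = log_3(50) = 3.5609

Case 1: c = 0 < log_3(50) = 3.5609
T(n) = O(n^(log_3 50))

For T(n) = 50T(n/3) + O(n^0): log_3(50) = 3.5609. This is Case 1 of the Master Theorem (c < log_b(a), work dominated by leaves), giving O(n^(log_3 50)).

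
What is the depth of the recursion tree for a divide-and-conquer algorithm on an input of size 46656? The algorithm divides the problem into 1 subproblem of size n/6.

For divide and conquer with division factor 6:

Problem sizes at each level:
Level 0: 46656
Level 1: 7776
Level 2: 1296
Level 3: 216
Level 4: 36
Level 5: 6
Level 6: 1

The root is level 0 and the size-1 base case is level 6 (the tree spans levels 0 through 6, i.e. 7 levels counting the root), so the depth is the number of divisions: log_6(46656) = 6

The recursion tree depth is log_6(46656) = 6. At each level, the problem size is divided by 6, so it takes 6 divisions to reduce to a base case of size 1. The algorithm makes 1 recursive call at each level.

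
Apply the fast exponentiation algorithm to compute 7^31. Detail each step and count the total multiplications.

Computing 7^31 by squaring (build up from 7^1; each line after the first costs one multiplication):

7^1 = 7
7^2 = (7^1)^2 = 7^2 = 49
7^3 = 7 * 7^2 = 7 * 49 = 343
7^6 = (7^3)^2 = 343^2 = 117649
7^7 = 7 * 7^6 = 7 * 117649 = 823543
7^14 = (7^7)^2 = 823543^2 = 678223072849
7^15 = 7 * 7^14 = 7 * 678223072849 = 4747561509943
7^30 = (7^15)^2 = 4747561509943^2 = 22539340290692258087863249
7^31 = 7 * 7^30 = 7 * 22539340290692258087863249 = 157775382034845806615042743

Result: 157775382034845806615042743
Multiplications needed: 8 (8 lines after 7^1)

7^31 = 157775382034845806615042743. Using exponentiation by squaring, this requires 8 multiplications. The key idea: if the exponent is even, square the half-power; if odd, multiply by the base once.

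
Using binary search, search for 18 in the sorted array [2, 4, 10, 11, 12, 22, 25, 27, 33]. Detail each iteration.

Binary search for 18 in [2, 4, 10, 11, 12, 22, 25, 27, 33]:

lo=0, hi=8, mid=4, arr[mid]=12 -> 12 < 18, search right half
lo=5, hi=8, mid=6, arr[mid]=25 -> 25 > 18, search left half
lo=5, hi=5, mid=5, arr[mid]=22 -> 22 > 18, search left half
lo=5 > hi=4, target 18 not found

Binary search determines that 18 is not in the array after 3 comparisons. The search space was exhausted without finding the target.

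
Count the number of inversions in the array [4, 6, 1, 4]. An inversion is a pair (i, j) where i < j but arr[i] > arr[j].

Finding inversions in [4, 6, 1, 4]:

(0, 2): arr[0]=4 > arr[2]=1
(1, 2): arr[1]=6 > arr[2]=1
(1, 3): arr[1]=6 > arr[3]=4

Total inversions: 3

The array has 3 inversion(s): (0,2), (1,2), (1,3). Each pair (i,j) satisfies i < j and arr[i] > arr[j].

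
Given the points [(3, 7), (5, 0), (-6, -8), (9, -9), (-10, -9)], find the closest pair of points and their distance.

Computing all pairwise distances among 5 points:

d((3, 7), (5, 0)) = 7.2801
d((3, 7), (-6, -8)) = 17.4929
d((3, 7), (9, -9)) = 17.088
d((3, 7), (-10, -9)) = 20.6155
d((5, 0), (-6, -8)) = 13.6015
d((5, 0), (9, -9)) = 9.8489
d((5, 0), (-10, -9)) = 17.4929
d((-6, -8), (9, -9)) = 15.0333
d((-6, -8), (-10, -9)) = 4.1231 <-- minimum
d((9, -9), (-10, -9)) = 19.0

Closest pair: (-6, -8) and (-10, -9) with distance 4.1231

The closest pair is (-6, -8) and (-10, -9) with Euclidean distance 4.1231. For 5 points, brute-force pairwise comparison is shown above. For large n, the divide-and-conquer algorithm (sort by x, recurse on halves, check the dividing strip) achieves O(n log n).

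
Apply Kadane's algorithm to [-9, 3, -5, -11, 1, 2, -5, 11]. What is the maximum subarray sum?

Using Kadane's algorithm on [-9, 3, -5, -11, 1, 2, -5, 11]:

Scanning through the array:
Position 1 (value 3): max_ending_here = 3, max_so_far = 3
Position 2 (value -5): max_ending_here = -2, max_so_far = 3
Position 3 (value -11): max_ending_here = -11, max_so_far = 3
Position 4 (value 1): max_ending_here = 1, max_so_far = 3
Position 5 (value 2): max_ending_here = 3, max_so_far = 3
Position 6 (value -5): max_ending_here = -2, max_so_far = 3
Position 7 (value 11): max_ending_here = 11, max_so_far = 11

Maximum subarray: [11]
Maximum sum: 11

The maximum subarray is [11] with sum 11. This subarray runs from index 7 to index 7.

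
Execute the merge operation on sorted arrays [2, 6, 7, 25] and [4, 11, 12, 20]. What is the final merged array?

Merging process:

Compare 2 vs 4: take 2 from left. Merged: [2]
Compare 6 vs 4: take 4 from right. Merged: [2, 4]
Compare 6 vs 11: take 6 from left. Merged: [2, 4, 6]
Compare 7 vs 11: take 7 from left. Merged: [2, 4, 6, 7]
Compare 25 vs 11: take 11 from right. Merged: [2, 4, 6, 7, 11]
Compare 25 vs 12: take 12 from right. Merged: [2, 4, 6, 7, 11, 12]
Compare 25 vs 20: take 20 from right. Merged: [2, 4, 6, 7, 11, 12, 20]
Append remaining from left: [25]. Merged: [2, 4, 6, 7, 11, 12, 20, 25]

Final merged array: [2, 4, 6, 7, 11, 12, 20, 25]
Total comparisons: 7

The merged array is [2, 4, 6, 7, 11, 12, 20, 25], requiring 7 comparisons. The merge step runs in O(n) time where n is the total number of elements.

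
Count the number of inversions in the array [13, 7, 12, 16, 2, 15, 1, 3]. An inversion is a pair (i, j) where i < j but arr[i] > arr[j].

Finding inversions in [13, 7, 12, 16, 2, 15, 1, 3]:

(0, 1): arr[0]=13 > arr[1]=7
(0, 2): arr[0]=13 > arr[2]=12
(0, 4): arr[0]=13 > arr[4]=2
(0, 6): arr[0]=13 > arr[6]=1
(0, 7): arr[0]=13 > arr[7]=3
(1, 4): arr[1]=7 > arr[4]=2
(1, 6): arr[1]=7 > arr[6]=1
(1, 7): arr[1]=7 > arr[7]=3
(2, 4): arr[2]=12 > arr[4]=2
(2, 6): arr[2]=12 > arr[6]=1
(2, 7): arr[2]=12 > arr[7]=3
(3, 4): arr[3]=16 > arr[4]=2
(3, 5): arr[3]=16 > arr[5]=15
(3, 6): arr[3]=16 > arr[6]=1
(3, 7): arr[3]=16 > arr[7]=3
(4, 6): arr[4]=2 > arr[6]=1
(5, 6): arr[5]=15 > arr[6]=1
(5, 7): arr[5]=15 > arr[7]=3

Total inversions: 18

The array has 18 inversion(s): (0,1), (0,2), (0,4), (0,6), (0,7), (1,4), (1,6), (1,7), (2,4), (2,6), (2,7), (3,4), (3,5), (3,6), (3,7), (4,6), (5,6), (5,7). Each pair (i,j) satisfies i < j and arr[i] > arr[j].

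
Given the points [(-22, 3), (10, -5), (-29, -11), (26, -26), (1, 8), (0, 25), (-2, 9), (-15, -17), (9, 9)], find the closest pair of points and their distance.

Computing all pairwise distances among 9 points:

d((-22, 3), (10, -5)) = 32.9848
d((-22, 3), (-29, -11)) = 15.6525
d((-22, 3), (26, -26)) = 56.0803
d((-22, 3), (1, 8)) = 23.5372
d((-22, 3), (0, 25)) = 31.1127
d((-22, 3), (-2, 9)) = 20.8806
d((-22, 3), (-15, -17)) = 21.1896
d((-22, 3), (9, 9)) = 31.5753
d((10, -5), (-29, -11)) = 39.4588
d((10, -5), (26, -26)) = 26.4008
d((10, -5), (1, 8)) = 15.8114
d((10, -5), (0, 25)) = 31.6228
d((10, -5), (-2, 9)) = 18.4391
d((10, -5), (-15, -17)) = 27.7308
d((10, -5), (9, 9)) = 14.0357
d((-29, -11), (26, -26)) = 57.0088
d((-29, -11), (1, 8)) = 35.5106
d((-29, -11), (0, 25)) = 46.2277
d((-29, -11), (-2, 9)) = 33.6006
d((-29, -11), (-15, -17)) = 15.2315
d((-29, -11), (9, 9)) = 42.9418
d((26, -26), (1, 8)) = 42.2019
d((26, -26), (0, 25)) = 57.2451
d((26, -26), (-2, 9)) = 44.8219
d((26, -26), (-15, -17)) = 41.9762
d((26, -26), (9, 9)) = 38.9102
d((1, 8), (0, 25)) = 17.0294
d((1, 8), (-2, 9)) = 3.1623 <-- minimum
d((1, 8), (-15, -17)) = 29.6816
d((1, 8), (9, 9)) = 8.0623
d((0, 25), (-2, 9)) = 16.1245
d((0, 25), (-15, -17)) = 44.5982
d((0, 25), (9, 9)) = 18.3576
d((-2, 9), (-15, -17)) = 29.0689
d((-2, 9), (9, 9)) = 11.0
d((-15, -17), (9, 9)) = 35.3836

Closest pair: (1, 8) and (-2, 9) with distance 3.1623

The closest pair is (1, 8) and (-2, 9) with Euclidean distance 3.1623. For 9 points, brute-force pairwise comparison is shown above. For large n, the divide-and-conquer algorithm (sort by x, recurse on halves, check the dividing strip) achieves O(n log n).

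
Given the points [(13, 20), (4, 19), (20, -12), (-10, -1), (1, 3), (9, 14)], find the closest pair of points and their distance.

Computing all pairwise distances among 6 points:

d((13, 20), (4, 19)) = 9.0554
d((13, 20), (20, -12)) = 32.7567
d((13, 20), (-10, -1)) = 31.1448
d((13, 20), (1, 3)) = 20.8087
d((13, 20), (9, 14)) = 7.2111
d((4, 19), (20, -12)) = 34.8855
d((4, 19), (-10, -1)) = 24.4131
d((4, 19), (1, 3)) = 16.2788
d((4, 19), (9, 14)) = 7.0711 <-- minimum
d((20, -12), (-10, -1)) = 31.9531
d((20, -12), (1, 3)) = 24.2074
d((20, -12), (9, 14)) = 28.2312
d((-10, -1), (1, 3)) = 11.7047
d((-10, -1), (9, 14)) = 24.2074
d((1, 3), (9, 14)) = 13.6015

Closest pair: (4, 19) and (9, 14) with distance 7.0711

The closest pair is (4, 19) and (9, 14) with Euclidean distance 7.0711. For 6 points, brute-force pairwise comparison is shown above. For large n, the divide-and-conquer algorithm (sort by x, recurse on halves, check the dividing strip) achieves O(n log n).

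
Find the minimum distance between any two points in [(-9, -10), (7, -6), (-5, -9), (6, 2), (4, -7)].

Computing all pairwise distances among 5 points:

d((-9, -10), (7, -6)) = 16.4924
d((-9, -10), (-5, -9)) = 4.1231
d((-9, -10), (6, 2)) = 19.2094
d((-9, -10), (4, -7)) = 13.3417
d((7, -6), (-5, -9)) = 12.3693
d((7, -6), (6, 2)) = 8.0623
d((7, -6), (4, -7)) = 3.1623 <-- minimum
d((-5, -9), (6, 2)) = 15.5563
d((-5, -9), (4, -7)) = 9.2195
d((6, 2), (4, -7)) = 9.2195

Closest pair: (7, -6) and (4, -7) with distance 3.1623

The closest pair is (7, -6) and (4, -7) with Euclidean distance 3.1623. For 5 points, brute-force pairwise comparison is shown above. For large n, the divide-and-conquer algorithm (sort by x, recurse on halves, check the dividing strip) achieves O(n log n).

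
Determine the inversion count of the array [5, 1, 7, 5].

Finding inversions in [5, 1, 7, 5]:

(0, 1): arr[0]=5 > arr[1]=1
(2, 3): arr[2]=7 > arr[3]=5

Total inversions: 2

The array has 2 inversion(s): (0,1), (2,3). Each pair (i,j) satisfies i < j and arr[i] > arr[j].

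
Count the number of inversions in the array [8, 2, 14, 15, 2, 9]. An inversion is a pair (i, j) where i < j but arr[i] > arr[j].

Finding inversions in [8, 2, 14, 15, 2, 9]:

(0, 1): arr[0]=8 > arr[1]=2
(0, 4): arr[0]=8 > arr[4]=2
(2, 4): arr[2]=14 > arr[4]=2
(2, 5): arr[2]=14 > arr[5]=9
(3, 4): arr[3]=15 > arr[4]=2
(3, 5): arr[3]=15 > arr[5]=9

Total inversions: 6

The array has 6 inversion(s): (0,1), (0,4), (2,4), (2,5), (3,4), (3,5). Each pair (i,j) satisfies i < j and arr[i] > arr[j].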